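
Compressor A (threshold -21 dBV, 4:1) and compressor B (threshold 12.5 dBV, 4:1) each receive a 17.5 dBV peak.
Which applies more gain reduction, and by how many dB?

A, by 25.125 dB

A: 38.5 dB over, compressed to 9.625 dB over, so 28.875 dB of GR.
B: 5 dB over, compressed to 1.25 dB over, so 3.75 dB of GR.
Difference: 25.125 dB in favour of A.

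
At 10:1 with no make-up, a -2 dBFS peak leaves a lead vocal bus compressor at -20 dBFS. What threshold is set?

-22 dBFS

Gain reduction = -2 − (-20) = 18 dB; output overshoot = GR / (R − 1) = 18 / 9 = 2 dB.
Threshold = output − output overshoot = -20 − 2 = -22 dBFS.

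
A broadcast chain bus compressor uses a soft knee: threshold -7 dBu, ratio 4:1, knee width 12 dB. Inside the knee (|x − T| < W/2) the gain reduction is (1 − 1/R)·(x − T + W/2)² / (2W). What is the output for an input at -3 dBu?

-6.125 dBu

x − T + W/2 = -3 − (-7) + 6 = 10.
GR = (1 − 1/4) × 10² / 24 = 0.75 × 100 / 24 = 3.125 dB.
Output = -3 − 3.125 = -6.125 dBu.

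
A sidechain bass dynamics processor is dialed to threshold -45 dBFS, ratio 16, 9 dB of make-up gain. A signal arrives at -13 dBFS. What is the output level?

-34 dBFS

Overshoot: -13 − (-45) = 32 dB.
16:1 compression reduces that to 32/16 = 2 dB over.
That puts the output at -43 dBFS; make-up adds 9 dB, giving -34 dBFS.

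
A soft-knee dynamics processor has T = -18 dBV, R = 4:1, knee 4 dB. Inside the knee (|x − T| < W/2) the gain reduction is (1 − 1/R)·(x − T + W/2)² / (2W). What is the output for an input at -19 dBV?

-19.09375 dBV

x − T + W/2 = -19 − (-18) + 2 = 1.
GR = (1 − 1/4) × 1² / 8 = 0.75 × 1 / 8 = 0.09375 dB.
Output = -19 − 0.09375 = -19.09375 dBV.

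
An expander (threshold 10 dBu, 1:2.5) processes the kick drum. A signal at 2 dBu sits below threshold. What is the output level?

-10 dBu

The input is 8 dB below the 10 dBu threshold.
A 1:2.5 expander multiplies undershoot by 2.5: 8 × 2.5 = 20 dB below threshold.
Output = 10 − 20 = -10 dBu.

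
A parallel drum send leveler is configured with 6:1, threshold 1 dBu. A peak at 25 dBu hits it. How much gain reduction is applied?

Overshoot = 25 − 1 = 24 dB.
After 6:1 compression the overshoot becomes 24/6 = 4 dB.
So the signal is attenuated by 24 − 4 = 20 dB.

20 dB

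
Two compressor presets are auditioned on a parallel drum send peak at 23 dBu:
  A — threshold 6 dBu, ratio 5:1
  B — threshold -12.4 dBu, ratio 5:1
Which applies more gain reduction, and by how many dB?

A: 17 dB over, compressed to 3.4 dB over, so 13.6 dB of GR.
B: 35.4 dB over, compressed to 7.08 dB over, so 28.32 dB of GR.
Difference: 14.72 dB in favour of B.

B, by 14.72 dB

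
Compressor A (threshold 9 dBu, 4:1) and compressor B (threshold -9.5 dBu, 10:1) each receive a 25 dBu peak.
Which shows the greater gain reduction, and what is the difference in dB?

A: overshoot 16 dB → output overshoot 4 dB → GR 12 dB.
B: overshoot 34.5 dB → output overshoot 3.45 dB → GR 31.05 dB.
B applies 19.05 dB more gain reduction.

B, by 19.05 dB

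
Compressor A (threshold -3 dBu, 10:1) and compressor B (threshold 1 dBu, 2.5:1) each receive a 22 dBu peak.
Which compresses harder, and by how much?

A: overshoot 25 dB → output overshoot 2.5 dB → GR 22.5 dB.
B: overshoot 21 dB → output overshoot 8.4 dB → GR 12.6 dB.
A reduces 9.9 dB more.

A, by 9.9 dB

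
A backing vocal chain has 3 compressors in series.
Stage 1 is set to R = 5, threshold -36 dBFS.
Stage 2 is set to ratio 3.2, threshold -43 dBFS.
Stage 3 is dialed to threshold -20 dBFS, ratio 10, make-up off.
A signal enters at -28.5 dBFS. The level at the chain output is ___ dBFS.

Stage 1: overshoot 7.5 dB → 7.5/5 = 1.5 dB → -34.5 dBFS.
Stage 2: overshoot 8.5 dB → 8.5/3.2 = 2.65625 dB → -40.34375 dBFS.
Stage 3: below threshold (-40.34375 ≤ -20); passes unchanged; output -40.34375 dBFS.

-40.34375 dBFS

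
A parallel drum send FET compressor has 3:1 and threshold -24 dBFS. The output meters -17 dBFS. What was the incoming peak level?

Post-compression overshoot = -17 − (-24) = 7 dB.
Undo the ratio: input overshoot = 7 × 3 = 21 dB, giving input = -3 dBFS.

-3 dBFS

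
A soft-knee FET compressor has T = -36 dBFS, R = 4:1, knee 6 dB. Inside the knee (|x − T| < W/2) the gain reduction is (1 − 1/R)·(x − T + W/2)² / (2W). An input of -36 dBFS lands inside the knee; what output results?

x − T + W/2 = -36 − (-36) + 3 = 3.
GR = (1 − 1/4) × 3² / 12 = 0.75 × 9 / 12 = 0.5625 dB.
Output = -36 − 0.5625 = -36.5625 dBFS.

-36.5625 dBFS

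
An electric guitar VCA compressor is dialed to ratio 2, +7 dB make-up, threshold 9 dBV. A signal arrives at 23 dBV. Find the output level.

23 dBV sits 14 dB over threshold.
2:1 compression reduces that to 14/2 = 7 dB over.
So the level is 9 + 7 = 16 dBV; make-up adds 7 dB, giving 23 dBV.

23 dBV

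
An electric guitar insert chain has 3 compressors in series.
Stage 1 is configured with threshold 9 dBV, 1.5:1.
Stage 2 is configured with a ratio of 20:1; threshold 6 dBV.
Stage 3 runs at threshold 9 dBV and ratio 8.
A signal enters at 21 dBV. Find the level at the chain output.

6.55 dBV

Stage 1: overshoot 12 dB → 12/1.5 = 8 dB → 17 dBV.
Stage 2: 11 dB above 6 dBV, reduced 20:1 to 0.55 dB above → 6.55 dBV.
Stage 3: 6.55 dBV is at or below the 9 dBV threshold — no compression; output 6.55 dBV.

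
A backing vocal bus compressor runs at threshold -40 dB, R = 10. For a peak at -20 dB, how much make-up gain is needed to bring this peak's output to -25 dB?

13 dB

Without make-up, output = threshold + overshoot/10 = -40 + 2 = -38 dB.
Gap to target: 13 dB.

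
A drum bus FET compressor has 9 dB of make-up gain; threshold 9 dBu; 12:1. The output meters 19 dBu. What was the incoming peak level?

Before make-up, the level was 19 − 9 = 10 dBu.
The compressed level sits 10 − 9 = 1 dB over threshold.
Before 12:1 compression the overshoot was 1 × 12 = 12 dB, so input = 9 + 12 = 21 dBu.

21 dBu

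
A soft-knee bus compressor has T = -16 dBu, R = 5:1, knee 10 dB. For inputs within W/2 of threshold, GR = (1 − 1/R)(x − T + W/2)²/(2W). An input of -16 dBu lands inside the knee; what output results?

-17 dBu

x − T + W/2 = -16 − (-16) + 5 = 5.
GR = (1 − 1/5) × 5² / 20 = 0.8 × 25 / 20 = 1 dB.
Output = -16 − 1 = -17 dBu.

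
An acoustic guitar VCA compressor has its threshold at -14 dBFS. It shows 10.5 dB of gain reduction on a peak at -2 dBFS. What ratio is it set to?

8:1

Input overshoot = -2 − (-14) = 12 dB.
Output overshoot = 12 − 10.5 = 1.5 dB.
Ratio = input overshoot / output overshoot = 12 / 1.5 = 8.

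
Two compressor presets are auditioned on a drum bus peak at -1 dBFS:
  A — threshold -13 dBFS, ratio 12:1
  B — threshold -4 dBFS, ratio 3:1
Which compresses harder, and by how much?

A, by 9 dB

A: overshoot 12 dB → output overshoot 1 dB → GR 11 dB.
B: overshoot 3 dB → output overshoot 1 dB → GR 2 dB.
Difference: 9 dB in favour of A.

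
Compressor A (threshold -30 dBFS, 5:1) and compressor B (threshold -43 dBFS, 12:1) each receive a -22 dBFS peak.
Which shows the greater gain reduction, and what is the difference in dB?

B, by 12.85 dB

A: 8 dB over, compressed to 1.6 dB over, so 6.4 dB of GR.
B: 21 dB over, compressed to 1.75 dB over, so 19.25 dB of GR.
Difference: 12.85 dB in favour of B.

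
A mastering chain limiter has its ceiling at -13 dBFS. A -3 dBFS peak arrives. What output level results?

The limiter clamps the peak to its -13 dBFS ceiling.

-13 dBFS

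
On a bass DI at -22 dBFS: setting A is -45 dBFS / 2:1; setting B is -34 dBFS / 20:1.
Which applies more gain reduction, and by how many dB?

A, by 0.1 dB

A: overshoot 23 dB → output overshoot 11.5 dB → GR 11.5 dB.
B: overshoot 12 dB → output overshoot 0.6 dB → GR 11.4 dB.
A applies 0.1 dB more gain reduction.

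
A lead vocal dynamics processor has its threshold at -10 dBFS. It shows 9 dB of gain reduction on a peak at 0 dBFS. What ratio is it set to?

Input overshoot = 0 − (-10) = 10 dB.
Output overshoot = 10 − 9 = 1 dB.
Ratio = input overshoot / output overshoot = 10 / 1 = 10.

10:1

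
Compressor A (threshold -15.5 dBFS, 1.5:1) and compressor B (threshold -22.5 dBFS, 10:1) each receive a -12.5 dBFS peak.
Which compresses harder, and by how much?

B, by 8 dB

A: 3 dB over, compressed to 2 dB over, so 1 dB of GR.
B: 10 dB over, compressed to 1 dB over, so 9 dB of GR.
Difference: 8 dB in favour of B.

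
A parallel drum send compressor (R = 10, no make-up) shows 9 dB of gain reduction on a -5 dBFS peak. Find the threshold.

-15 dBFS

Input is 10 dB above T (since output overshoot × R = input overshoot: (-14 − T)·10 = -5 − T gives T = -15 dBFS).
Check: -15 + (-5 − (-15))/10 = -15 + 1 = -14 dBFS. ✓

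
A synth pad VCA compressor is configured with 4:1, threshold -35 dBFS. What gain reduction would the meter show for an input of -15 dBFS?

The signal is 20 dB above threshold.
After 4:1 compression the overshoot becomes 20/4 = 5 dB.
GR = overshoot in − overshoot out = 20 − 5 = 15 dB.

15 dB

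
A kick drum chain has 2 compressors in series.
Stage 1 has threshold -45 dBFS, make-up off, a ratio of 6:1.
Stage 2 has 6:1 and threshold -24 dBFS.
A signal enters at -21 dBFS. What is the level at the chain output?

-41 dBFS

Stage 1: 24 dB above -45 dBFS, reduced 6:1 to 4 dB above → -41 dBFS.
Stage 2: -41 dBFS is at or below the -24 dBFS threshold — no compression; output -41 dBFS.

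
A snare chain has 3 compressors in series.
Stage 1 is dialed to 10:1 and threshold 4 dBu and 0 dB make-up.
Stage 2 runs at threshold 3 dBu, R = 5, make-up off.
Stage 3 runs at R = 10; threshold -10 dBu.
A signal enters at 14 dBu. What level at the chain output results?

Stage 1: overshoot 10 dB → 10/10 = 1 dB → 5 dBu.
Stage 2: 5 dBu is 2 dB over 3 dBu; at 5:1 that becomes 0.4 dB over, giving 3.4 dBu.
Stage 3: 13.4 dB above -10 dBu, reduced 10:1 to 1.34 dB above → -8.66 dBu.

-8.66 dBu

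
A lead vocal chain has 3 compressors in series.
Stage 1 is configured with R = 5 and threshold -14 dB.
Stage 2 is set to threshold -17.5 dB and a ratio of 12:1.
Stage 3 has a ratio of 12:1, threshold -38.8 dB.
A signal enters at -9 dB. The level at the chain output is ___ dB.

-36.99375 dB

Stage 1: overshoot 5 dB → 5/5 = 1 dB → -13 dB.
Stage 2: -13 dB is 4.5 dB over -17.5 dB; at 12:1 that becomes 0.375 dB over, giving -17.125 dB.
Stage 3: -17.125 dB is 21.675 dB over -38.8 dB; at 12:1 that becomes 1.80625 dB over, giving -36.99375 dB.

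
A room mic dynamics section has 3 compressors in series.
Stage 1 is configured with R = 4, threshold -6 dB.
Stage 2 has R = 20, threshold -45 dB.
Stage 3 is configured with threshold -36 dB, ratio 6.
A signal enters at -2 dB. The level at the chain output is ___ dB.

-43 dB

Stage 1: overshoot 4 dB → 4/4 = 1 dB → -5 dB.
Stage 2: overshoot 40 dB → 40/20 = 2 dB → -43 dB.
Stage 3: -43 dB is at or below the -36 dB threshold — no compression; output -43 dB.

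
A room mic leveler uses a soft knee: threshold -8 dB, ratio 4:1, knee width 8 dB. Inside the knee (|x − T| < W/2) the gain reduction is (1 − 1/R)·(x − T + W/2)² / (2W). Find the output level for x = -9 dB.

x − T + W/2 = -9 − (-8) + 4 = 3.
GR = (1 − 1/4) × 3² / 16 = 0.75 × 9 / 16 = 0.421875 dB.
Output = -9 − 0.421875 = -9.421875 dB.

-9.421875 dB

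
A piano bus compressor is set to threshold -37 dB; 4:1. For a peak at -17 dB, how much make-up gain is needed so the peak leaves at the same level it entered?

15 dB

Without make-up, output = threshold + overshoot/4 = -37 + 5 = -32 dB.
Gap to target: 15 dB.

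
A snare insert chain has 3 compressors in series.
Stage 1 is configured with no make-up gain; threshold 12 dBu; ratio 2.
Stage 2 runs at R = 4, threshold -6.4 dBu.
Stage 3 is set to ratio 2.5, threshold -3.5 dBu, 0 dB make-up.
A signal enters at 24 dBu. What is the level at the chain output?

-2.22 dBu

Stage 1: 24 dBu is 12 dB over 12 dBu; at 2:1 that becomes 6 dB over, giving 18 dBu.
Stage 2: overshoot 24.4 dB → 24.4/4 = 6.1 dB → -0.3 dBu.
Stage 3: overshoot 3.2 dB → 3.2/2.5 = 1.28 dB → -2.22 dBu.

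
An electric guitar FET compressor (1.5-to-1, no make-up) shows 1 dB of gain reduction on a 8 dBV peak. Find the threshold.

Let T be the threshold. Output overshoot = (input overshoot)/R, so 7 − T = (8 − T)/1.5.
1.5·(7 − T) = 8 − T → 0.5·T = 10.5 − 8 = 2.5.
T = 2.5/0.5 = 5 dBV.

5 dBV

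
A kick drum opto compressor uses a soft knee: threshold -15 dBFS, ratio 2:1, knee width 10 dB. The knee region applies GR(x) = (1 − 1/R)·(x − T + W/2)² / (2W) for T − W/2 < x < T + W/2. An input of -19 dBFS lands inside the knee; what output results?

x − T + W/2 = -19 − (-15) + 5 = 1.
GR = (1 − 1/2) × 1² / 20 = 0.5 × 1 / 20 = 0.025 dB.
Output = -19 − 0.025 = -19.025 dBFS.

-19.025 dBFS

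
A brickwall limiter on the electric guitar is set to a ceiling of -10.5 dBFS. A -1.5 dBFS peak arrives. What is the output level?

-10.5 dBFS

At ∞:1, everything above -10.5 dBFS is held at the ceiling.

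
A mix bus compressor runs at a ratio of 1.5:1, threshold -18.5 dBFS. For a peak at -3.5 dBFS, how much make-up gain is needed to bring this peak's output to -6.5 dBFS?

The peak compresses to -18.5 + 15/1.5 = -8.5 dBFS.
To reach -6.5 dBFS requires -6.5 − (-8.5) = 2 dB of make-up.

2 dB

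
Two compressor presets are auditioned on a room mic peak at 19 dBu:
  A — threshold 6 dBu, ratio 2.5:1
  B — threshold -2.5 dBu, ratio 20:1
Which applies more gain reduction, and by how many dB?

B, by 12.625 dB

A: GR = 13 − 13/2.5 = 7.8 dB.
B: GR = 21.5 − 21.5/20 = 20.425 dB.
B reduces 12.625 dB more.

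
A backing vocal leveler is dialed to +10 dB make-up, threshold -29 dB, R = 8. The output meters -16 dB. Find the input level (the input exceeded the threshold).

-5 dB

Remove make-up: -16 − 10 = -26 dB.
That's 3 dB above the -29 dB threshold.
Before 8:1 compression the overshoot was 3 × 8 = 24 dB, so input = -29 + 24 = -5 dB.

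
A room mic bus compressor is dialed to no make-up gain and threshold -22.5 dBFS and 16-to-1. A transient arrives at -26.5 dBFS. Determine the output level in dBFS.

-26.5 dBFS is 4 dB below the -22.5 dBFS threshold, so no gain reduction is applied.
Output = input = -26.5 dBFS.

-26.5 dBFS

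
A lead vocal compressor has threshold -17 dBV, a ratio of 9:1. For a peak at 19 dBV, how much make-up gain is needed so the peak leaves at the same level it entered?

The peak compresses to -17 + 36/9 = -13 dBV.
To reach 19 dBV requires 19 − (-13) = 32 dB of make-up.

32 dB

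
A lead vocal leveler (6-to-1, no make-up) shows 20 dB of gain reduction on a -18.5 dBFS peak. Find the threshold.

-42.5 dBFS

Gain reduction = -18.5 − (-38.5) = 20 dB; output overshoot = GR / (R − 1) = 20 / 5 = 4 dB.
Threshold = output − output overshoot = -38.5 − 4 = -42.5 dBFS.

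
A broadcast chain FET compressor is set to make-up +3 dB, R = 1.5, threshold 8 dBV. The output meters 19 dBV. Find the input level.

20 dBV

Remove make-up: 19 − 3 = 16 dBV.
Post-compression overshoot = 16 − 8 = 8 dB.
Undo the ratio: input overshoot = 8 × 1.5 = 12 dB, giving input = 20 dBV.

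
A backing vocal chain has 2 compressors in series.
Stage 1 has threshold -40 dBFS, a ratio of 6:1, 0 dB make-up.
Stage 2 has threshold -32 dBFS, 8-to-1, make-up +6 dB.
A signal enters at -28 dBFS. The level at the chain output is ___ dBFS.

Stage 1: overshoot 12 dB → 12/6 = 2 dB → -38 dBFS.
Stage 2: below threshold (-38 ≤ -32); passes unchanged; make-up brings it to -32 dBFS.

-32 dBFS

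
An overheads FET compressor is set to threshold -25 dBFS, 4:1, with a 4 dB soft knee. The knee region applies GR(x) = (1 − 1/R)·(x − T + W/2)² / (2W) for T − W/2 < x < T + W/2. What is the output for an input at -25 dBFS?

-25.375 dBFS

x − T + W/2 = -25 − (-25) + 2 = 2.
GR = (1 − 1/4) × 2² / 8 = 0.75 × 4 / 8 = 0.375 dB.
Output = -25 − 0.375 = -25.375 dBFS.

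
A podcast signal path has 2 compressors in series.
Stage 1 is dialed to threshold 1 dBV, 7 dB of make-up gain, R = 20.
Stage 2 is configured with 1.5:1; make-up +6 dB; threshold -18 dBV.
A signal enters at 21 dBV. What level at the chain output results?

Stage 1: overshoot 20 dB → 20/20 = 1 dB → 2 dBV; +7 dB make-up → 9 dBV.
Stage 2: 9 dBV is 27 dB over -18 dBV; at 1.5:1 that becomes 18 dB over, giving 0 dBV; +6 dB make-up → 6 dBV.

6 dBV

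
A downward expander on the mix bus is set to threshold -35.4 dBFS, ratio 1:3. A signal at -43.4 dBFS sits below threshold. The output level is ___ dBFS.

-59.4 dBFS

Below threshold, a 1:3 expander applies gain = (3−1)×(T − x) of attenuation.
(3−1) × 8 = 16 dB, so output = -43.4 − 16 = -59.4 dBFS.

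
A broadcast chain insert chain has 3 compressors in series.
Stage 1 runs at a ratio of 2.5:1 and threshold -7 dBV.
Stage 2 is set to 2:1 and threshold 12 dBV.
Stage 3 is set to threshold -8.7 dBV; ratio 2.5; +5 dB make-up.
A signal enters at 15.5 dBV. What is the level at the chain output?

Stage 1: 15.5 dBV is 22.5 dB over -7 dBV; at 2.5:1 that becomes 9 dB over, giving 2 dBV.
Stage 2: below threshold (2 ≤ 12); passes unchanged; output 2 dBV.
Stage 3: 10.7 dB above -8.7 dBV, reduced 2.5:1 to 4.28 dB above → -4.42 dBV; +5 dB make-up → 0.58 dBV.

0.58 dBV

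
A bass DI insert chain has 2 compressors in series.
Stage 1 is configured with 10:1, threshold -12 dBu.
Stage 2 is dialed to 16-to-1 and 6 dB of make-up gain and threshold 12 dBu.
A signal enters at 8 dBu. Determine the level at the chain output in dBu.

-4 dBu

Stage 1: overshoot 20 dB → 20/10 = 2 dB → -10 dBu.
Stage 2: below threshold (-10 ≤ 12); passes unchanged; make-up brings it to -4 dBu.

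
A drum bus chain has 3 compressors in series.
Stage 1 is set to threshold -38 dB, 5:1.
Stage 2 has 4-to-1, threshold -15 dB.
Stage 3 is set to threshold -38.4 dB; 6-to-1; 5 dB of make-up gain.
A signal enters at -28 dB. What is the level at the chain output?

Stage 1: -28 dB is 10 dB over -38 dB; at 5:1 that becomes 2 dB over, giving -36 dB.
Stage 2: -36 dB ≤ -15 dB, so stage 2 doesn't engage; output -36 dB.
Stage 3: overshoot 2.4 dB → 2.4/6 = 0.4 dB → -38 dB; +5 dB make-up → -33 dB.

-33 dB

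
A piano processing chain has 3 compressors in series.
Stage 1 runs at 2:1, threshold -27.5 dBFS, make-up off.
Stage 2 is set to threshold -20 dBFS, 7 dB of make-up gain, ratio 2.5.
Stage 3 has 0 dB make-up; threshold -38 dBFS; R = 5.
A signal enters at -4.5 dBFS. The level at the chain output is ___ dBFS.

-32.68 dBFS

Stage 1: 23 dB above -27.5 dBFS, reduced 2:1 to 11.5 dB above → -16 dBFS.
Stage 2: overshoot 4 dB → 4/2.5 = 1.6 dB → -18.4 dBFS; +7 dB make-up → -11.4 dBFS.
Stage 3: -11.4 dBFS is 26.6 dB over -38 dBFS; at 5:1 that becomes 5.32 dB over, giving -32.68 dBFS.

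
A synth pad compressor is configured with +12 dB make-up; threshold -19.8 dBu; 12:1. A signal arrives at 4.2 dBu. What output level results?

4.2 dBu sits 24 dB over threshold.
12:1 compression reduces that to 24/12 = 2 dB over.
So the level is -19.8 + 2 = -17.8 dBu; make-up adds 12 dB, giving -5.8 dBu.

-5.8 dBu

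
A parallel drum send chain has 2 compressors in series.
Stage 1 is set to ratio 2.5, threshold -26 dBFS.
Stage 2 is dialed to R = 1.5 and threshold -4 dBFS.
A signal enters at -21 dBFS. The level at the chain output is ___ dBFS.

Stage 1: -21 dBFS is 5 dB over -26 dBFS; at 2.5:1 that becomes 2 dB over, giving -24 dBFS.
Stage 2: -24 dBFS is at or below the -4 dBFS threshold — no compression; output -24 dBFS.

-24 dBFS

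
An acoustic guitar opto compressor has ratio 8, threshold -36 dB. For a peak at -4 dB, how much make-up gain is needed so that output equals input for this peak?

Without make-up, output = threshold + overshoot/8 = -36 + 4 = -32 dB.
Gap to target: 28 dB.

28 dB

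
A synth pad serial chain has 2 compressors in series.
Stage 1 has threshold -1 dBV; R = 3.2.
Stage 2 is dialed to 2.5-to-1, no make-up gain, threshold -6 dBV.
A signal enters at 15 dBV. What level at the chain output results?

-2 dBV

Stage 1: overshoot 16 dB → 16/3.2 = 5 dB → 4 dBV.
Stage 2: overshoot 10 dB → 10/2.5 = 4 dB → -2 dBV.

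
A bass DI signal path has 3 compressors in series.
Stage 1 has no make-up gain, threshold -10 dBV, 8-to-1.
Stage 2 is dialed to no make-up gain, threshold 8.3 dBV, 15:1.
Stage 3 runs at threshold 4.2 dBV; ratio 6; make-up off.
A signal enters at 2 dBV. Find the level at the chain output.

-8.5 dBV

Stage 1: 2 dBV is 12 dB over -10 dBV; at 8:1 that becomes 1.5 dB over, giving -8.5 dBV.
Stage 2: -8.5 dBV is at or below the 8.3 dBV threshold — no compression; output -8.5 dBV.
Stage 3: below threshold (-8.5 ≤ 4.2); passes unchanged; output -8.5 dBV.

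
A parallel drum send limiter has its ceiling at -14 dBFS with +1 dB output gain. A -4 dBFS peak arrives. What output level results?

At ∞:1, everything above -14 dBFS is held at the ceiling.
Output gain then adds 1 dB: -14 + 1 = -13 dBFS.

-13 dBFS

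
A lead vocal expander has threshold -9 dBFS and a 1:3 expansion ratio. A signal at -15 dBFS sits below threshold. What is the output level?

-27 dBFS

Undershoot = (-9) − (-15) = 6 dB.
At 1:3, that expands to 18 dB under threshold.
Output = -9 − 18 = -27 dBFS.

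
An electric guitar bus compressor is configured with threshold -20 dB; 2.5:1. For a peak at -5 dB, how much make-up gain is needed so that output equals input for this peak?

The peak compresses to -20 + 15/2.5 = -14 dB.
To reach -5 dB requires -5 − (-14) = 9 dB of make-up.

9 dB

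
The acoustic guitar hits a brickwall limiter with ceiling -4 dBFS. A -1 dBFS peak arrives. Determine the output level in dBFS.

The limiter clamps the peak to its -4 dBFS ceiling.

-4 dBFS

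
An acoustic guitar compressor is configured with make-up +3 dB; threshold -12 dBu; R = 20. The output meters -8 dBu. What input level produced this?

8 dBu

Stripping the +3 dB make-up gives -11 dBu at the gain stage.
That's 1 dB above the -12 dBu threshold.
Before 20:1 compression the overshoot was 1 × 20 = 20 dB, so input = -12 + 20 = 8 dBu.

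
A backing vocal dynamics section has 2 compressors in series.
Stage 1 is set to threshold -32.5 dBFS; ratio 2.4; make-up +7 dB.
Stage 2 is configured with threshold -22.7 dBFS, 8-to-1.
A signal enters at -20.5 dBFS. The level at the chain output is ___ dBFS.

-22.425 dBFS

Stage 1: 12 dB above -32.5 dBFS, reduced 2.4:1 to 5 dB above → -27.5 dBFS; +7 dB make-up → -20.5 dBFS.
Stage 2: overshoot 2.2 dB → 2.2/8 = 0.275 dB → -22.425 dBFS.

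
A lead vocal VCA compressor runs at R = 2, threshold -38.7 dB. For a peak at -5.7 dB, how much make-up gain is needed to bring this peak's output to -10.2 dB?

12 dB

The peak compresses to -38.7 + 33/2 = -22.2 dB.
To reach -10.2 dB requires -10.2 − (-22.2) = 12 dB of make-up.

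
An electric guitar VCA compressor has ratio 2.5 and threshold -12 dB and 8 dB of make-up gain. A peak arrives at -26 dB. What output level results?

-18 dB

-26 dB is 14 dB below the -12 dB threshold, so no gain reduction is applied.
Make-up gain adds 8 dB: -26 + 8 = -18 dB.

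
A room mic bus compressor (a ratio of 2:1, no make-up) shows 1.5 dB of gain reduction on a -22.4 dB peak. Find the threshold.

-25.4 dB

Input is 3 dB above T (since output overshoot × R = input overshoot: (-23.9 − T)·2 = -22.4 − T gives T = -25.4 dB).
Check: -25.4 + (-22.4 − (-25.4))/2 = -25.4 + 1.5 = -23.9 dB. ✓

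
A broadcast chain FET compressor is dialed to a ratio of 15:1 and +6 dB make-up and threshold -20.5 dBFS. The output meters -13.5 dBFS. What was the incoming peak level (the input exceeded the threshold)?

-5.5 dBFS

Remove make-up: -13.5 − 6 = -19.5 dBFS.
That's 1 dB above the -20.5 dBFS threshold.
Input overshoot = R × output overshoot = 15 dB → input = -20.5 + 15 = -5.5 dBFS.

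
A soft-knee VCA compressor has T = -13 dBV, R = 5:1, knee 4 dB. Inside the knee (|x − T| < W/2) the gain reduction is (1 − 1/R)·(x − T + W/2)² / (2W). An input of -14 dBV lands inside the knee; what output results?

x − T + W/2 = -14 − (-13) + 2 = 1.
GR = (1 − 1/5) × 1² / 8 = 0.8 × 1 / 8 = 0.1 dB.
Output = -14 − 0.1 = -14.1 dBV.

-14.1 dBV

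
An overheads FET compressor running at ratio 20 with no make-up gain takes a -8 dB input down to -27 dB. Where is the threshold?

-28 dB

Gain reduction = -8 − (-27) = 19 dB; output overshoot = GR / (R − 1) = 19 / 19 = 1 dB.
Threshold = output − output overshoot = -27 − 1 = -28 dB.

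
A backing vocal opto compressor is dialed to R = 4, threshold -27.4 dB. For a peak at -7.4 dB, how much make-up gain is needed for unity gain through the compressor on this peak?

Without make-up, output = threshold + overshoot/4 = -27.4 + 5 = -22.4 dB.
Gap to target: 15 dB.

15 dB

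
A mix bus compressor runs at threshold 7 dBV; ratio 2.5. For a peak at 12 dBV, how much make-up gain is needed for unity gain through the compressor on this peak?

3 dB

Without make-up, output = threshold + overshoot/2.5 = 7 + 2 = 9 dBV.
Gap to target: 3 dB.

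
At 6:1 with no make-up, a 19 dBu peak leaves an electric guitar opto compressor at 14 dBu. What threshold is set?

13 dBu

Input is 6 dB above T (since output overshoot × R = input overshoot: (14 − T)·6 = 19 − T gives T = 13 dBu).
Check: 13 + (19 − 13)/6 = 13 + 1 = 14 dBu. ✓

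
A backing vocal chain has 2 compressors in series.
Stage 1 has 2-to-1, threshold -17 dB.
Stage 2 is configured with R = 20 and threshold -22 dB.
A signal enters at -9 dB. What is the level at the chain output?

Stage 1: 8 dB above -17 dB, reduced 2:1 to 4 dB above → -13 dB.
Stage 2: -13 dB is 9 dB over -22 dB; at 20:1 that becomes 0.45 dB over, giving -21.55 dB.

-21.55 dB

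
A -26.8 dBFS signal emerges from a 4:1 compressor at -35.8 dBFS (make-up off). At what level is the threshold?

-38.8 dBFS

Input is 12 dB above T (since output overshoot × R = input overshoot: (-35.8 − T)·4 = -26.8 − T gives T = -38.8 dBFS).
Check: -38.8 + (-26.8 − (-38.8))/4 = -38.8 + 3 = -35.8 dBFS. ✓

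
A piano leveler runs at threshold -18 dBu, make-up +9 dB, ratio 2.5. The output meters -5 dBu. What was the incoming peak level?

-8 dBu

Before make-up, the level was -5 − 9 = -14 dBu.
That's 4 dB above the -18 dBu threshold.
Input overshoot = R × output overshoot = 10 dB → input = -18 + 10 = -8 dBu.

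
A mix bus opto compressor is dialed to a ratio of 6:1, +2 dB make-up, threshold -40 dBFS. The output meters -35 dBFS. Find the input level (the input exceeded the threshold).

-22 dBFS

Stripping the +2 dB make-up gives -37 dBFS at the gain stage.
That's 3 dB above the -40 dBFS threshold.
Undo the ratio: input overshoot = 3 × 6 = 18 dB, giving input = -22 dBFS.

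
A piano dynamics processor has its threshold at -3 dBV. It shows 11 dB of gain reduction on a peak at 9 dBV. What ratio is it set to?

Input overshoot = 9 − (-3) = 12 dB.
Output overshoot = 12 − 11 = 1 dB.
Ratio = input overshoot / output overshoot = 12 / 1 = 12.

12:1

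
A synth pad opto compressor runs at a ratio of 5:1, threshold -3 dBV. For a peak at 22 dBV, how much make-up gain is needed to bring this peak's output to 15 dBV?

Without make-up, output = threshold + overshoot/5 = -3 + 5 = 2 dBV.
Gap to target: 13 dB.

13 dB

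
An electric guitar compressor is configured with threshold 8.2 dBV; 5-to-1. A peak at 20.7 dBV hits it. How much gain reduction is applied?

10 dB

Overshoot = 20.7 − 8.2 = 12.5 dB.
A 5:1 ratio leaves 2.5 dB of that excess.
Gain reduction = 12.5 − 2.5 = 10 dB.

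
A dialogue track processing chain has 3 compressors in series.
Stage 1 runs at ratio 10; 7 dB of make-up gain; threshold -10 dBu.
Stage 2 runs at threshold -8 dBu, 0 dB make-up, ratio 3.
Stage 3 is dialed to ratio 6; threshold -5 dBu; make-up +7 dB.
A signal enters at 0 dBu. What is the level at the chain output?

1 dBu

Stage 1: overshoot 10 dB → 10/10 = 1 dB → -9 dBu; +7 dB make-up → -2 dBu.
Stage 2: -2 dBu is 6 dB over -8 dBu; at 3:1 that becomes 2 dB over, giving -6 dBu.
Stage 3: -6 dBu is at or below the -5 dBu threshold — no compression; make-up brings it to 1 dBu.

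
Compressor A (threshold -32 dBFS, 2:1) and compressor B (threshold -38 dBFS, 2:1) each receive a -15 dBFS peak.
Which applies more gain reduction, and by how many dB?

B, by 3 dB

A: GR = 17 − 17/2 = 8.5 dB.
B: GR = 23 − 23/2 = 11.5 dB.
B applies 3 dB more gain reduction.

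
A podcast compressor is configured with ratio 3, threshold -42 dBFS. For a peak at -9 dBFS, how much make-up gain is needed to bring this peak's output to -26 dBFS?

Overshoot 33 dB → 33/3 = 11 dB after compression, so the compressed level is -42 + 11 = -31 dBFS.
Make-up = target − compressed = -26 − (-31) = 5 dB.

5 dB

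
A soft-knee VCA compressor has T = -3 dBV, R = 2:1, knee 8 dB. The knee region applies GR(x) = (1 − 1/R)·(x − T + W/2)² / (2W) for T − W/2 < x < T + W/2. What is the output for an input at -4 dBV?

-4.28125 dBV

x − T + W/2 = -4 − (-3) + 4 = 3.
GR = (1 − 1/2) × 3² / 16 = 0.5 × 9 / 16 = 0.28125 dB.
Output = -4 − 0.28125 = -4.28125 dBV.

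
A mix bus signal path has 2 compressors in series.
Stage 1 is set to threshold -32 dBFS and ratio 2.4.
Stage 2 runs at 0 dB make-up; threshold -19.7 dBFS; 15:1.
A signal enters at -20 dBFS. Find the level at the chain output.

-27 dBFS

Stage 1: -20 dBFS is 12 dB over -32 dBFS; at 2.4:1 that becomes 5 dB over, giving -27 dBFS.
Stage 2: below threshold (-27 ≤ -19.7); passes unchanged; output -27 dBFS.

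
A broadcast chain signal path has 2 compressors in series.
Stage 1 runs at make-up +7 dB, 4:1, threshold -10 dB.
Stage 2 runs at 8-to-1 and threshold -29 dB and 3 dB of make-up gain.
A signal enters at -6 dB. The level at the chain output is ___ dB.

-22.625 dB

Stage 1: -6 dB is 4 dB over -10 dB; at 4:1 that becomes 1 dB over, giving -9 dB; +7 dB make-up → -2 dB.
Stage 2: overshoot 27 dB → 27/8 = 3.375 dB → -25.625 dB; +3 dB make-up → -22.625 dB.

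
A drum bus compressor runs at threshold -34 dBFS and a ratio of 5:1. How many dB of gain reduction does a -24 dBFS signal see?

-24 dBFS exceeds the threshold by 10 dB.
A 5:1 ratio leaves 2 dB of that excess.
GR = overshoot in − overshoot out = 10 − 2 = 8 dB.

8 dB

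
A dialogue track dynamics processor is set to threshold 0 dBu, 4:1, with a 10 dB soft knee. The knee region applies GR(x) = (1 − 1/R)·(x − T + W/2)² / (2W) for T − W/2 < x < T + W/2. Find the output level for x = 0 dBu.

x − T + W/2 = 0 − 0 + 5 = 5.
GR = (1 − 1/4) × 5² / 20 = 0.75 × 25 / 20 = 0.9375 dB.
Output = 0 − 0.9375 = -0.9375 dBu.

-0.9375 dBu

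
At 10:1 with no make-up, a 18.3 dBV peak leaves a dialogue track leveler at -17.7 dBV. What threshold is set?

Input is 40 dB above T (since output overshoot × R = input overshoot: (-17.7 − T)·10 = 18.3 − T gives T = -21.7 dBV).
Check: -21.7 + (18.3 − (-21.7))/10 = -21.7 + 4 = -17.7 dBV. ✓

-21.7 dBV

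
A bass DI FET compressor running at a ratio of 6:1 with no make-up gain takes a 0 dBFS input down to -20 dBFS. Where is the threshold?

Input is 24 dB above T (since output overshoot × R = input overshoot: (-20 − T)·6 = 0 − T gives T = -24 dBFS).
Check: -24 + (0 − (-24))/6 = -24 + 4 = -20 dBFS. ✓

-24 dBFS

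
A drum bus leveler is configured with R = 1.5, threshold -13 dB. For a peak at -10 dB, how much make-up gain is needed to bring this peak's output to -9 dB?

2 dB

Overshoot 3 dB → 3/1.5 = 2 dB after compression, so the compressed level is -13 + 2 = -11 dB.
Make-up = target − compressed = -9 − (-11) = 2 dB.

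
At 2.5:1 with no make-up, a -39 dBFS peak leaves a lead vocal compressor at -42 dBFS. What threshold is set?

Gain reduction = -39 − (-42) = 3 dB; output overshoot = GR / (R − 1) = 3 / 1.5 = 2 dB.
Threshold = output − output overshoot = -42 − 2 = -44 dBFS.

-44 dBFS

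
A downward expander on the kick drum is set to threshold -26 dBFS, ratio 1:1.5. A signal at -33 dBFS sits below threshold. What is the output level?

-36.5 dBFS

The input is 7 dB below the -26 dBFS threshold.
A 1:1.5 expander multiplies undershoot by 1.5: 7 × 1.5 = 10.5 dB below threshold.
Output = -26 − 10.5 = -36.5 dBFS.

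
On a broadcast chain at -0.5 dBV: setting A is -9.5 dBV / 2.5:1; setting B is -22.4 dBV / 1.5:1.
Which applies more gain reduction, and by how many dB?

A: overshoot 9 dB → output overshoot 3.6 dB → GR 5.4 dB.
B: overshoot 21.9 dB → output overshoot 14.6 dB → GR 7.3 dB.
Difference: 1.9 dB in favour of B.

B, by 1.9 dB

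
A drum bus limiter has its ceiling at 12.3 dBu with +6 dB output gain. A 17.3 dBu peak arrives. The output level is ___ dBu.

18.3 dBu

The limiter clamps the peak to its 12.3 dBu ceiling.
Output gain then adds 6 dB: 12.3 + 6 = 18.3 dBu.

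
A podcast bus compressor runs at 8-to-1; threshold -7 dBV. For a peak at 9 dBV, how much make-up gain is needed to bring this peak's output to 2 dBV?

Overshoot 16 dB → 16/8 = 2 dB after compression, so the compressed level is -7 + 2 = -5 dBV.
Make-up = target − compressed = 2 − (-5) = 7 dB.

7 dB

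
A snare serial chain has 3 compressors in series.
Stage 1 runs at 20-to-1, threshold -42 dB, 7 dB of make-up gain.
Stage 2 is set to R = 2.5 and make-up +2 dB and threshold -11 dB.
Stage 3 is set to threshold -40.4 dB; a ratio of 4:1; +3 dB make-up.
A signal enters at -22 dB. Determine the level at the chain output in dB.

-35.3 dB

Stage 1: 20 dB above -42 dB, reduced 20:1 to 1 dB above → -41 dB; +7 dB make-up → -34 dB.
Stage 2: below threshold (-34 ≤ -11); passes unchanged; make-up brings it to -32 dB.
Stage 3: overshoot 8.4 dB → 8.4/4 = 2.1 dB → -38.3 dB; +3 dB make-up → -35.3 dB.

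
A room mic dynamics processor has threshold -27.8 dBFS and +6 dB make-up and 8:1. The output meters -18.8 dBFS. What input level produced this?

-3.8 dBFS

Before make-up, the level was -18.8 − 6 = -24.8 dBFS.
The compressed level sits -24.8 − (-27.8) = 3 dB over threshold.
Undo the ratio: input overshoot = 3 × 8 = 24 dB, giving input = -3.8 dBFS.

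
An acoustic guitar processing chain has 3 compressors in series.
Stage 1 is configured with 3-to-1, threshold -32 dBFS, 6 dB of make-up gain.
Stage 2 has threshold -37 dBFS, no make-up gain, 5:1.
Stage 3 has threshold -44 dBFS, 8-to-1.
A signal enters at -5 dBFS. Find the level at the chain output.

-42.625 dBFS

Stage 1: overshoot 27 dB → 27/3 = 9 dB → -23 dBFS; +6 dB make-up → -17 dBFS.
Stage 2: 20 dB above -37 dBFS, reduced 5:1 to 4 dB above → -33 dBFS.
Stage 3: overshoot 11 dB → 11/8 = 1.375 dB → -42.625 dBFS.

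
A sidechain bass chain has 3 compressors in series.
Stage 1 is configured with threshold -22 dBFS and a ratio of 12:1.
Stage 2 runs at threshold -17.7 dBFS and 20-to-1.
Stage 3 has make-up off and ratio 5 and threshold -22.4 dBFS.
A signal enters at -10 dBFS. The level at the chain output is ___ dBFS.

Stage 1: overshoot 12 dB → 12/12 = 1 dB → -21 dBFS.
Stage 2: below threshold (-21 ≤ -17.7); passes unchanged; output -21 dBFS.
Stage 3: -21 dBFS is 1.4 dB over -22.4 dBFS; at 5:1 that becomes 0.28 dB over, giving -22.12 dBFS.

-22.12 dBFS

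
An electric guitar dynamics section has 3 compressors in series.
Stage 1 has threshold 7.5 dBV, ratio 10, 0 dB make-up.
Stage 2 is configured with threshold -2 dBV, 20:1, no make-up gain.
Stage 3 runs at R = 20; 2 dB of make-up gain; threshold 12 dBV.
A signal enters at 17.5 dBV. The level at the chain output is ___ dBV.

Stage 1: 17.5 dBV is 10 dB over 7.5 dBV; at 10:1 that becomes 1 dB over, giving 8.5 dBV.
Stage 2: 10.5 dB above -2 dBV, reduced 20:1 to 0.525 dB above → -1.475 dBV.
Stage 3: -1.475 dBV ≤ 12 dBV, so stage 3 doesn't engage; make-up brings it to 0.525 dBV.

0.525 dBV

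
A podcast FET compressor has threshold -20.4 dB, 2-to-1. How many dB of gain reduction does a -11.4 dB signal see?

4.5 dB

-11.4 dB exceeds the threshold by 9 dB.
At 2:1, output sits 9/2 = 4.5 dB above threshold.
GR = overshoot in − overshoot out = 9 − 4.5 = 4.5 dB.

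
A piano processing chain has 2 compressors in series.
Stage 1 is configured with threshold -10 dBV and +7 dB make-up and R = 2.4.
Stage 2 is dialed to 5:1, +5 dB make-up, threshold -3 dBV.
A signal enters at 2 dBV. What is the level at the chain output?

Stage 1: 2 dBV is 12 dB over -10 dBV; at 2.4:1 that becomes 5 dB over, giving -5 dBV; +7 dB make-up → 2 dBV.
Stage 2: 2 dBV is 5 dB over -3 dBV; at 5:1 that becomes 1 dB over, giving -2 dBV; +5 dB make-up → 3 dBV.

3 dBV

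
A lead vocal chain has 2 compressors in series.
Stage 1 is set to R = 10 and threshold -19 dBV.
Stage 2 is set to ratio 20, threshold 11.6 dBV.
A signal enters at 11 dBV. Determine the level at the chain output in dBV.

-16 dBV

Stage 1: 30 dB above -19 dBV, reduced 10:1 to 3 dB above → -16 dBV.
Stage 2: -16 dBV is at or below the 11.6 dBV threshold — no compression; output -16 dBV.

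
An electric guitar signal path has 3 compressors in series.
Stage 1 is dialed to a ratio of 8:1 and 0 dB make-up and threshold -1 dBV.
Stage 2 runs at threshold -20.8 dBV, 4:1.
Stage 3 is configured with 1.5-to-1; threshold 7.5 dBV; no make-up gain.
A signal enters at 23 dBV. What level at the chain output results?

Stage 1: overshoot 24 dB → 24/8 = 3 dB → 2 dBV.
Stage 2: 2 dBV is 22.8 dB over -20.8 dBV; at 4:1 that becomes 5.7 dB over, giving -15.1 dBV.
Stage 3: below threshold (-15.1 ≤ 7.5); passes unchanged; output -15.1 dBV.

-15.1 dBV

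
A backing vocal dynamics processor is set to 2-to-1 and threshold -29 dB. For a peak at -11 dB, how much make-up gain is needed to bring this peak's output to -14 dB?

Overshoot 18 dB → 18/2 = 9 dB after compression, so the compressed level is -29 + 9 = -20 dB.
Make-up = target − compressed = -14 − (-20) = 6 dB.

6 dB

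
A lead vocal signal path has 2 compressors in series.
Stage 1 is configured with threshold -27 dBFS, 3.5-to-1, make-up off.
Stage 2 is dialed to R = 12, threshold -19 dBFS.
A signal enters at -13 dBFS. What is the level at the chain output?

Stage 1: -13 dBFS is 14 dB over -27 dBFS; at 3.5:1 that becomes 4 dB over, giving -23 dBFS.
Stage 2: below threshold (-23 ≤ -19); passes unchanged; output -23 dBFS.

-23 dBFS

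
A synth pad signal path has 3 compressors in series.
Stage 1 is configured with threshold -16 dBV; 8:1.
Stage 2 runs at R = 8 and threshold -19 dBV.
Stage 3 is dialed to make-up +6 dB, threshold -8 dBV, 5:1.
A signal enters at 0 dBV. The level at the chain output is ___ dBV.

-12.375 dBV

Stage 1: overshoot 16 dB → 16/8 = 2 dB → -14 dBV.
Stage 2: 5 dB above -19 dBV, reduced 8:1 to 0.625 dB above → -18.375 dBV.
Stage 3: -18.375 dBV is at or below the -8 dBV threshold — no compression; make-up brings it to -12.375 dBV.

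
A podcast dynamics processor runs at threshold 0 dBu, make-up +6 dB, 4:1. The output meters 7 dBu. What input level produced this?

Before make-up, the level was 7 − 6 = 1 dBu.
Post-compression overshoot = 1 − 0 = 1 dB.
Before 4:1 compression the overshoot was 1 × 4 = 4 dB, so input = 0 + 4 = 4 dBu.

4 dBu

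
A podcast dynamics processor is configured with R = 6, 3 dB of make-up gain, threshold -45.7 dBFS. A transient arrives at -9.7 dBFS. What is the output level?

-9.7 dBFS sits 36 dB over threshold.
The 36 dB excess becomes 6 dB after 6:1 reduction.
That puts the output at -39.7 dBFS; make-up adds 3 dB, giving -36.7 dBFS.

-36.7 dBFS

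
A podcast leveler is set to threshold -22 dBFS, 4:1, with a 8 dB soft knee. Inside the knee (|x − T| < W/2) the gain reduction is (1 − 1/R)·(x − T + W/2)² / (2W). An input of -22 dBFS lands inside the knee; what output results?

x − T + W/2 = -22 − (-22) + 4 = 4.
GR = (1 − 1/4) × 4² / 16 = 0.75 × 16 / 16 = 0.75 dB.
Output = -22 − 0.75 = -22.75 dBFS.

-22.75 dBFS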